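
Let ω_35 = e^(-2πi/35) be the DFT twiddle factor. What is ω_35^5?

ω_35^5 = e^(-2πi·5/35)
= cos(-2π·5/35) + i·sin(-2π·5/35)
= cos(-10π/35) + i·sin(-10π/35)

ω_35^5 = cos(-10π/35) + i·sin(-10π/35) = 0.6235-0.7818i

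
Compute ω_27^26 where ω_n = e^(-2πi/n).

ω_27^26 = e^(-2πi·26/27)
= cos(-2π·26/27) + i·sin(-2π·26/27)
= cos(-52π/27) + i·sin(-52π/27)

ω_27^26 = cos(-52π/27) + i·sin(-52π/27) = 0.9730+0.2306i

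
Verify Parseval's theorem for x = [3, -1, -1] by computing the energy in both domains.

Time domain:
Σ|x[n]|² = |3|² + |-1|² + |-1|² = 11.0000

Frequency domain:
(1/3)Σ|X[k]|² = (1/3)(|1|² + |4|² + |4|²) = (1/3)·33.0000 = 11.0000

Both sides agree, confirming Parseval's theorem.

Σ|x[n]|² = (1/N)Σ|X[k]|² = 11.0000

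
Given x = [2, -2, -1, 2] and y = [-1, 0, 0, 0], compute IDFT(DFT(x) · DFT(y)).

(x ⊛ y)[n] = Σ(m=0 to 3) x[m] · y[(n-m) mod 4]

Computing each output sample:
(x ⊛ y)[0] = -2
(x ⊛ y)[1] = 2
(x ⊛ y)[2] = 1
(x ⊛ y)[3] = -2

x ⊛ y = [-2, 2, 1, -2]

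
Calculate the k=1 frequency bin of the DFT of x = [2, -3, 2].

X[1] = Σ(n=0 to 2) x[n] · ω_3^(1n) where ω_3 = e^(-2πi/3)
= (2)·ω_3^0 + (-3)·ω_3^1 + (2)·ω_3^2

X[1] = 2.5000+4.3301i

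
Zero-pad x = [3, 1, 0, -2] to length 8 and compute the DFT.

Original 4-point DFT: [2, 3-3i, 4, 3+3i]
Zero-padded 8-point DFT provides frequency interpolation.

DFT_8([x, 0, ...]) = [2, 5.1213+0.7071i, 3-3i, 0.8787+0.7071i, 4, 0.8787-0.7071i, 3+3i, 5.1213-0.7071i]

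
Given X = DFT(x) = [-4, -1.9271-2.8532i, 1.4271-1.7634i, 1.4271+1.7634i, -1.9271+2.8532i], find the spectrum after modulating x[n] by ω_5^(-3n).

Modulation property: DFT(ω_5^(-3n)·x[n]) = X[(k-3) mod 5], so circularly shift X by 3 positions.

X[k-3] = [1.4271-1.7634i, 1.4271+1.7634i, -1.9271+2.8532i, -4, -1.9271-2.8532i]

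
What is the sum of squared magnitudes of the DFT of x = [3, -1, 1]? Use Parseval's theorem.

Parseval: Σ|x[n]|² = (1/N)Σ|X[k]|², so Σ|X[k]|² = N·Σ|x[n]|² = 3·11.0000

Σ|X[k]|² = N·Σ|x[n]|² = 3·11.0000 = 33.0000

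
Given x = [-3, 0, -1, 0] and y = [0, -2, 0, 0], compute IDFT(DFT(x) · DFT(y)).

(x ⊛ y)[n] = Σ(m=0 to 3) x[m] · y[(n-m) mod 4]

Computing each output sample:
(x ⊛ y)[0] = 0
(x ⊛ y)[1] = 6
(x ⊛ y)[2] = 0
(x ⊛ y)[3] = 2

x ⊛ y = [0, 6, 0, 2]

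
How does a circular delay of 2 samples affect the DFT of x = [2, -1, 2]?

Time shift by 2: X_shifted[k] = ω_3^(2k) · X[k]
Shifted x = [-1, 2, 2]

DFT(x[n-2]) = [3, -3, -3]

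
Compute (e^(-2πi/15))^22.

Since ω_15^15 = 1, powers reduce modulo 15.
22 mod 15 = 7
So ω_15^22 = ω_15^7 = e^(-2πi·7/15)

ω_15^22 = ω_15^7 = -0.9781-0.2079i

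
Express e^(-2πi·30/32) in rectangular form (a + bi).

ω_32^30 = e^(-2πi·30/32)
= cos(-2π·30/32) + i·sin(-2π·30/32)
= cos(-60π/32) + i·sin(-60π/32)

ω_32^30 = cos(-60π/32) + i·sin(-60π/32) = 0.9239+0.3827i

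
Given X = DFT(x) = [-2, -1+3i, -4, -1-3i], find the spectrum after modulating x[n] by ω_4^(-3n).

Modulation property: DFT(ω_4^(-3n)·x[n]) = X[(k-3) mod 4], so circularly shift X by 3 positions.

X[k-3] = [-1+3i, -4, -1-3i, -2]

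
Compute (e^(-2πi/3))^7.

Since ω_3^3 = 1, powers reduce modulo 3.
7 mod 3 = 1
So ω_3^7 = ω_3^1 = e^(-2πi·1/3)

ω_3^7 = ω_3^1 = -0.5000-0.8660i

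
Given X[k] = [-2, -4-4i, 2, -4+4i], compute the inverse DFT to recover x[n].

x[n] = (1/4) Σ(k=0 to 3) X[k] · e^(2πikn/4)

Computing each x[n]:
x[0] = -2
x[1] = 1
x[2] = 2
x[3] = -3

x = [-2, 1, 2, -3]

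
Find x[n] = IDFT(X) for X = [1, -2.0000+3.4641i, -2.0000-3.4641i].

x[n] = (1/3) Σ(k=0 to 2) X[k] · e^(2πikn/3)

Computing each x[n]:
x[0] = -1
x[1] = -1
x[2] = 3

x = [-1, -1, 3]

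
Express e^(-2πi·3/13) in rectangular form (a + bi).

ω_13^3 = e^(-2πi·3/13)
= cos(-2π·3/13) + i·sin(-2π·3/13)
= cos(-6π/13) + i·sin(-6π/13)

ω_13^3 = cos(-6π/13) + i·sin(-6π/13) = 0.1205-0.9927i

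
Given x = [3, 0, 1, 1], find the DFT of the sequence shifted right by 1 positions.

Time shift by 1: X_shifted[k] = ω_4^(1k) · X[k]
Shifted x = [1, 3, 0, 1]

DFT(x[n-1]) = [5, 1-2i, -3, 1+2i]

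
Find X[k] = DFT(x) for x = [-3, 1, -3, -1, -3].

X[k] = Σ(n=0 to 4) x[n] · ω_5^(nk)
where ω_5 = e^(-2πi/5)

Computing each X[k]:
X[0] = -9
X[1] = -0.3820-2.6287i
X[2] = -2.6180-4.2533i
X[3] = -2.6180+4.2533i
X[4] = -0.3820+2.6287i

X = [-9, -0.3820-2.6287i, -2.6180-4.2533i, -2.6180+4.2533i, -0.3820+2.6287i]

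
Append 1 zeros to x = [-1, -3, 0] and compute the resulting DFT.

Original 3-point DFT: [-4, 0.5000+2.5981i, 0.5000-2.5981i]
Zero-padded 4-point DFT provides frequency interpolation.

DFT_4([x, 0, ...]) = [-4, -1+3i, 2, -1-3i]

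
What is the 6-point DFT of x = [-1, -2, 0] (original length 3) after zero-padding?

Original 3-point DFT: [-3, 1.7321i, -1.7321i]
Zero-padded 6-point DFT provides frequency interpolation.

DFT_6([x, 0, ...]) = [-3, -2.0000+1.7321i, 1.7321i, 1, -1.7321i, -2.0000-1.7321i]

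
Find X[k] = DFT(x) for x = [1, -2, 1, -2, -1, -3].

X[k] = Σ(n=0 to 5) x[n] · ω_6^(nk)
where ω_6 = e^(-2πi/6)

Computing each X[k]:
X[0] = -6
X[1] = 0.5000-2.5981i
X[2] = 1.5000+0.8660i
X[3] = 8
X[4] = 1.5000-0.8660i
X[5] = 0.5000+2.5981i

X = [-6, 0.5000-2.5981i, 1.5000+0.8660i, 8, 1.5000-0.8660i, 0.5000+2.5981i]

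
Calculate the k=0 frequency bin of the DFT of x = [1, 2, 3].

X[0] = Σ(n=0 to 2) x[n] · ω_3^0 = Σ x[n]
= (1) + (2) + (3)

X[0] = 6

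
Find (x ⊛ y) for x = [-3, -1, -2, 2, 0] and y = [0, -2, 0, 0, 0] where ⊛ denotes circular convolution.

(x ⊛ y)[n] = Σ(m=0 to 4) x[m] · y[(n-m) mod 5]

Computing each output sample:
(x ⊛ y)[0] = 0
(x ⊛ y)[1] = 6
(x ⊛ y)[2] = 2
(x ⊛ y)[3] = 4
(x ⊛ y)[4] = -4

x ⊛ y = [0, 6, 2, 4, -4]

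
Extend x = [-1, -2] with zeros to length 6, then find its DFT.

Original 2-point DFT: [-3, 1]
Zero-padded 6-point DFT provides frequency interpolation.

DFT_6([x, 0, ...]) = [-3, -2.0000+1.7321i, 1.7321i, 1, -1.7321i, -2.0000-1.7321i]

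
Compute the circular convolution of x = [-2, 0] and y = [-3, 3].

(x ⊛ y)[n] = Σ(m=0 to 1) x[m] · y[(n-m) mod 2]

Computing each output sample:
(x ⊛ y)[0] = 6
(x ⊛ y)[1] = -6

x ⊛ y = [6, -6]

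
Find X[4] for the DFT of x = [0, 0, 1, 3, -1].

X[4] = Σ(n=0 to 4) x[n] · ω_5^(4n) where ω_5 = e^(-2πi/5)
= (0)·ω_5^0 + (0)·ω_5^4 + (1)·ω_5^8 + (3)·ω_5^12 + (-1)·ω_5^16

X[4] = -3.5451-0.2245i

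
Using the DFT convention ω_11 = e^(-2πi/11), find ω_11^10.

ω_11^10 = e^(-2πi·10/11)
= cos(-2π·10/11) + i·sin(-2π·10/11)
= cos(-20π/11) + i·sin(-20π/11)

ω_11^10 = cos(-20π/11) + i·sin(-20π/11) = 0.8413+0.5406i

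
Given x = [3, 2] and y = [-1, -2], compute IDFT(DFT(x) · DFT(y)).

(x ⊛ y)[n] = Σ(m=0 to 1) x[m] · y[(n-m) mod 2]

Computing each output sample:
(x ⊛ y)[0] = -7
(x ⊛ y)[1] = -8

x ⊛ y = [-7, -8]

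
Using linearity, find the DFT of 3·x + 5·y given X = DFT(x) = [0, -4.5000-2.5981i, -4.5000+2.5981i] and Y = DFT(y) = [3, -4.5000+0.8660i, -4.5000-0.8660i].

By linearity: DFT(3x + 5y) = 3·DFT(x) + 5·DFT(y)
= 3·[0, -4.5000-2.5981i, -4.5000+2.5981i] + 5·[3, -4.5000+0.8660i, -4.5000-0.8660i]

Computing element-wise:
Z[0] = 3·(0) + 5·(3) = 15
Z[1] = 3·(-4.5000-2.5981i) + 5·(-4.5000+0.8660i) = -36.0000-3.4643i
Z[2] = 3·(-4.5000+2.5981i) + 5·(-4.5000-0.8660i) = -36.0000+3.4643i

DFT(3x + 5y) = 3·X + 5·Y = [15, -36.0000-3.4643i, -36.0000+3.4643i]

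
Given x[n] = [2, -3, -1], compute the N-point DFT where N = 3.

X[k] = Σ(n=0 to 2) x[n] · ω_3^(nk)
where ω_3 = e^(-2πi/3)

Computing each X[k]:
X[0] = -2
X[1] = 4.0000+1.7321i
X[2] = 4.0000-1.7321i

X = [-2, 4.0000+1.7321i, 4.0000-1.7321i]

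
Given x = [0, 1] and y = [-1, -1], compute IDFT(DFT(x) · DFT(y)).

(x ⊛ y)[n] = Σ(m=0 to 1) x[m] · y[(n-m) mod 2]

Computing each output sample:
(x ⊛ y)[0] = -1
(x ⊛ y)[1] = -1

x ⊛ y = [-1, -1]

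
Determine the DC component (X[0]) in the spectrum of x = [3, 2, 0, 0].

X[0] = Σ(n=0 to 3) x[n] · ω_4^0 = Σ x[n]
= (3) + (2) + (0) + (0)

X[0] = 5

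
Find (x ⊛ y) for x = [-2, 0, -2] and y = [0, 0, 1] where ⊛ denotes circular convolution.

(x ⊛ y)[n] = Σ(m=0 to 2) x[m] · y[(n-m) mod 3]

Computing each output sample:
(x ⊛ y)[0] = 0
(x ⊛ y)[1] = -2
(x ⊛ y)[2] = -2

x ⊛ y = [0, -2, -2]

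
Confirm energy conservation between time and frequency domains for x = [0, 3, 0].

Time domain:
Σ|x[n]|² = |0|² + |3|² + |0|² = 9.0000

Frequency domain:
(1/3)Σ|X[k]|² = (1/3)(|3|² + |-1.5000-2.5981i|² + |-1.5000+2.5981i|²) = (1/3)·27.0000 = 9.0000

Both sides agree, confirming Parseval's theorem.

Σ|x[n]|² = (1/N)Σ|X[k]|² = 9.0000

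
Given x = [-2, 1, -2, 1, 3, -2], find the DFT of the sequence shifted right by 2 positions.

Time shift by 2: X_shifted[k] = ω_6^(2k) · X[k]
Shifted x = [3, -2, -2, 1, -2, 1]

DFT(x[n-2]) = [-1, 3.5000+2.5981i, 6.5000+2.5981i, -1, 6.5000-2.5981i, 3.5000-2.5981i]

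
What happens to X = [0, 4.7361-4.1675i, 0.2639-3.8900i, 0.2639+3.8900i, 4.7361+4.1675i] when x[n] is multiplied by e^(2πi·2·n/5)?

Modulation property: DFT(ω_5^(-2n)·x[n]) = X[(k-2) mod 5], so circularly shift X by 2 positions.

X[k-2] = [0.2639+3.8900i, 4.7361+4.1675i, 0, 4.7361-4.1675i, 0.2639-3.8900i]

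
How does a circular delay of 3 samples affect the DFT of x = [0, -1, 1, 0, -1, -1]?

Time shift by 3: X_shifted[k] = ω_6^(3k) · X[k]
Shifted x = [0, -1, -1, 0, -1, 1]

DFT(x[n-3]) = [-2, 1.0000+1.7321i, 1.0000+1.7321i, -2, 1.0000-1.7321i, 1.0000-1.7321i]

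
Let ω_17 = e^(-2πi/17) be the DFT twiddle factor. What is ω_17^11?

ω_17^11 = e^(-2πi·11/17)
= cos(-2π·11/17) + i·sin(-2π·11/17)
= cos(-22π/17) + i·sin(-22π/17)

ω_17^11 = cos(-22π/17) + i·sin(-22π/17) = -0.6026+0.7980i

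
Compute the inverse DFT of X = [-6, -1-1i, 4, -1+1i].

x[n] = (1/4) Σ(k=0 to 3) X[k] · e^(2πikn/4)

Computing each x[n]:
x[0] = -1
x[1] = -2
x[2] = 0
x[3] = -3

x = [-1, -2, 0, -3]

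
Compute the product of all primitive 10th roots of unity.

The primitive 10th roots of unity are ω_10^k for k coprime to 10: k ∈ {1, 3, 7, 9}
Their product equals the constant term of the cyclotomic polynomial Φ_10(x) up to sign.
For n ≥ 3, the product of all primitive nth roots of unity is 1. (For n=1 it is 1; for n=2 it is -1.)

1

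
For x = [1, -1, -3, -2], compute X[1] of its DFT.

X[1] = Σ(n=0 to 3) x[n] · ω_4^(1n) where ω_4 = e^(-2πi/4)
= (1)·ω_4^0 + (-1)·ω_4^1 + (-3)·ω_4^2 + (-2)·ω_4^3

X[1] = 4-1i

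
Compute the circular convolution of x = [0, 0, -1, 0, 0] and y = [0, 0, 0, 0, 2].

(x ⊛ y)[n] = Σ(m=0 to 4) x[m] · y[(n-m) mod 5]

Computing each output sample:
(x ⊛ y)[0] = 0
(x ⊛ y)[1] = -2
(x ⊛ y)[2] = 0
(x ⊛ y)[3] = 0
(x ⊛ y)[4] = 0

x ⊛ y = [0, -2, 0, 0, 0]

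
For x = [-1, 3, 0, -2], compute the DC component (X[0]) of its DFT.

X[0] = Σ(n=0 to 3) x[n] · ω_4^0 = Σ x[n]
= (-1) + (3) + (0) + (-2)

X[0] = 0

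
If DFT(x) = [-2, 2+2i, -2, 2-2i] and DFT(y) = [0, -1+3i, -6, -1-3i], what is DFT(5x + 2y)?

By linearity: DFT(5x + 2y) = 5·DFT(x) + 2·DFT(y)
= 5·[-2, 2+2i, -2, 2-2i] + 2·[0, -1+3i, -6, -1-3i]

Computing element-wise:
Z[0] = 5·(-2) + 2·(0) = -10
Z[1] = 5·(2+2i) + 2·(-1+3i) = 8+16i
Z[2] = 5·(-2) + 2·(-6) = -22
Z[3] = 5·(2-2i) + 2·(-1-3i) = 8-16i

DFT(5x + 2y) = 5·X + 2·Y = [-10, 8+16i, -22, 8-16i]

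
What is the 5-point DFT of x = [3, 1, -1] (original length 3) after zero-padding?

Original 3-point DFT: [3, 3.0000-1.7321i, 3.0000+1.7321i]
Zero-padded 5-point DFT provides frequency interpolation.

DFT_5([x, 0, ...]) = [3, 4.1180-0.3633i, 1.8820-1.5388i, 1.8820+1.5388i, 4.1180+0.3633i]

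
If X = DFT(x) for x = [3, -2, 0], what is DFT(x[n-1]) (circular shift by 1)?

Time shift by 1: X_shifted[k] = ω_3^(1k) · X[k]
Shifted x = [0, 3, -2]

DFT(x[n-1]) = [1, -0.5000-4.3301i, -0.5000+4.3301i]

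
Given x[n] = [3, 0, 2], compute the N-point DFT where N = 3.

X[k] = Σ(n=0 to 2) x[n] · ω_3^(nk)
where ω_3 = e^(-2πi/3)

Computing each X[k]:
X[0] = 5
X[1] = 2.0000+1.7321i
X[2] = 2.0000-1.7321i

X = [5, 2.0000+1.7321i, 2.0000-1.7321i]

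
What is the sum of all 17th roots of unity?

Sum of all nth roots of unity equals 0 for n > 1 (geometric series with r ≠ 1).

0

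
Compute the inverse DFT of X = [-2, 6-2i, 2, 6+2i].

x[n] = (1/4) Σ(k=0 to 3) X[k] · e^(2πikn/4)

Computing each x[n]:
x[0] = 3
x[1] = 0
x[2] = -3
x[3] = -2

x = [3, 0, -3, -2]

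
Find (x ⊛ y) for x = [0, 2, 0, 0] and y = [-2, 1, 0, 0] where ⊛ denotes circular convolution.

(x ⊛ y)[n] = Σ(m=0 to 3) x[m] · y[(n-m) mod 4]

Computing each output sample:
(x ⊛ y)[0] = 0
(x ⊛ y)[1] = -4
(x ⊛ y)[2] = 2
(x ⊛ y)[3] = 0

x ⊛ y = [0, -4, 2, 0]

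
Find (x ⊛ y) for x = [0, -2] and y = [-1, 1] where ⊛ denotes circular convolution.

(x ⊛ y)[n] = Σ(m=0 to 1) x[m] · y[(n-m) mod 2]

Computing each output sample:
(x ⊛ y)[0] = -2
(x ⊛ y)[1] = 2

x ⊛ y = [-2, 2]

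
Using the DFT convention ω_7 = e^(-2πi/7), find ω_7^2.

ω_7^2 = e^(-2πi·2/7)
= cos(-2π·2/7) + i·sin(-2π·2/7)
= cos(-4π/7) + i·sin(-4π/7)

ω_7^2 = cos(-4π/7) + i·sin(-4π/7) = -0.2225-0.9749i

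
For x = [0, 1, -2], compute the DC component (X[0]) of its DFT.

X[0] = Σ(n=0 to 2) x[n] · ω_3^0 = Σ x[n]
= (0) + (1) + (-2)

X[0] = -1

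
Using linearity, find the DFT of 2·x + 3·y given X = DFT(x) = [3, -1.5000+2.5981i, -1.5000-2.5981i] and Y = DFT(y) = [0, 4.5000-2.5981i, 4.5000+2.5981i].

By linearity: DFT(2x + 3y) = 2·DFT(x) + 3·DFT(y)
= 2·[3, -1.5000+2.5981i, -1.5000-2.5981i] + 3·[0, 4.5000-2.5981i, 4.5000+2.5981i]

Computing element-wise:
Z[0] = 2·(3) + 3·(0) = 6
Z[1] = 2·(-1.5000+2.5981i) + 3·(4.5000-2.5981i) = 10.5000-2.5981i
Z[2] = 2·(-1.5000-2.5981i) + 3·(4.5000+2.5981i) = 10.5000+2.5981i

DFT(2x + 3y) = 2·X + 3·Y = [6, 10.5000-2.5981i, 10.5000+2.5981i]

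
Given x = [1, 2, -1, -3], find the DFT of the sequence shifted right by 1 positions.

Time shift by 1: X_shifted[k] = ω_4^(1k) · X[k]
Shifted x = [-3, 1, 2, -1]

DFT(x[n-1]) = [-1, -5-2i, -1, -5+2i]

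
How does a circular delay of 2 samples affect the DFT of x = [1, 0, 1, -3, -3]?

Time shift by 2: X_shifted[k] = ω_5^(2k) · X[k]
Shifted x = [-3, -3, 1, 0, 1]

DFT(x[n-2]) = [-4, -4.4271+3.2164i, -1.0729+3.3022i, -1.0729-3.3022i, -4.4271-3.2164i]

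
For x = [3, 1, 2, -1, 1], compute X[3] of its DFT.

X[3] = Σ(n=0 to 4) x[n] · ω_5^(3n) where ω_5 = e^(-2πi/5)
= (3)·ω_5^0 + (1)·ω_5^3 + (2)·ω_5^6 + (-1)·ω_5^9 + (1)·ω_5^12

X[3] = 1.6910-2.8532i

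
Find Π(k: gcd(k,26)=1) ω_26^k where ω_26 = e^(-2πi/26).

The primitive 26th roots of unity are ω_26^k for k coprime to 26: k ∈ {1, 3, 5, 7, 9, 11, 15, 17, 19, 21, 23, 25}
Their product equals the constant term of the cyclotomic polynomial Φ_26(x) up to sign.
For n ≥ 3, the product of all primitive nth roots of unity is 1. (For n=1 it is 1; for n=2 it is -1.)

1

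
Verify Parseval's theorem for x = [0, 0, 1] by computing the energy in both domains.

Time domain:
Σ|x[n]|² = |0|² + |0|² + |1|² = 1.0000

Frequency domain:
(1/3)Σ|X[k]|² = (1/3)(|1|² + |-0.5000+0.8660i|² + |-0.5000-0.8660i|²) = (1/3)·3.0000 = 1.0000

Both sides agree, confirming Parseval's theorem.

Σ|x[n]|² = (1/N)Σ|X[k]|² = 1.0000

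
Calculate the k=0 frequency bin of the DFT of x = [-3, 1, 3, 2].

X[0] = Σ(n=0 to 3) x[n] · ω_4^0 = Σ x[n]
= (-3) + (1) + (3) + (2)

X[0] = 3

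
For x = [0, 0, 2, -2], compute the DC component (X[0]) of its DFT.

X[0] = Σ(n=0 to 3) x[n] · ω_4^0 = Σ x[n]
= (0) + (0) + (2) + (-2)

X[0] = 0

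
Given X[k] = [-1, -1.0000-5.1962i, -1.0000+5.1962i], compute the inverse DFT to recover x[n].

x[n] = (1/3) Σ(k=0 to 2) X[k] · e^(2πikn/3)

Computing each x[n]:
x[0] = -1
x[1] = 3
x[2] = -3

x = [-1, 3, -3]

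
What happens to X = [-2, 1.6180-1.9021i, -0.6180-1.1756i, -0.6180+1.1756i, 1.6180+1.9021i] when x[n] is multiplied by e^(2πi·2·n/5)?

Modulation property: DFT(ω_5^(-2n)·x[n]) = X[(k-2) mod 5], so circularly shift X by 2 positions.

X[k-2] = [-0.6180+1.1756i, 1.6180+1.9021i, -2, 1.6180-1.9021i, -0.6180-1.1756i]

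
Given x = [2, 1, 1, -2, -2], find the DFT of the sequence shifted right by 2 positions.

Time shift by 2: X_shifted[k] = ω_5^(2k) · X[k]
Shifted x = [-2, -2, 2, 1, 1]

DFT(x[n-2]) = [0, -4.7361+2.2654i, -0.2639+2.7144i, -0.2639-2.7144i, -4.7361-2.2654i]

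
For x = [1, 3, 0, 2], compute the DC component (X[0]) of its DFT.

X[0] = Σ(n=0 to 3) x[n] · ω_4^0 = Σ x[n]
= (1) + (3) + (0) + (2)

X[0] = 6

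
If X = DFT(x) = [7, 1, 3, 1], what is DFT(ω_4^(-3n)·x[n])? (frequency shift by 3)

Modulation property: DFT(ω_4^(-3n)·x[n]) = X[(k-3) mod 4], so circularly shift X by 3 positions.

X[k-3] = [1, 3, 1, 7]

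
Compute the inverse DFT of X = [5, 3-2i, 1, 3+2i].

x[n] = (1/4) Σ(k=0 to 3) X[k] · e^(2πikn/4)

Computing each x[n]:
x[0] = 3
x[1] = 2
x[2] = 0
x[3] = 0

x = [3, 2, 0, 0]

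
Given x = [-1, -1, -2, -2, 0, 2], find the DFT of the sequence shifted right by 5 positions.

Time shift by 5: X_shifted[k] = ω_6^(5k) · X[k]
Shifted x = [-1, -2, -2, 0, 2, -1]

DFT(x[n-5]) = [-4, -2.5000+4.3301i, 0.5000-2.5981i, 2, 0.5000+2.5981i, -2.5000-4.3301i]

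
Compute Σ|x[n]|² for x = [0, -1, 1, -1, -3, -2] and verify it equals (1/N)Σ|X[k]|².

Time domain:
Σ|x[n]|² = |0|² + |-1|² + |1|² + |-1|² + |-3|² + |-2|² = 16.0000

Frequency domain:
(1/6)Σ|X[k]|² = (1/6)(|-6|² + |0.5000-4.3301i|² + |1.5000+2.5981i|² + |2|² + |1.5000-2.5981i|² + |0.5000+4.3301i|²) = (1/6)·96.0000 = 16.0000

Both sides agree, confirming Parseval's theorem.

Σ|x[n]|² = (1/N)Σ|X[k]|² = 16.0000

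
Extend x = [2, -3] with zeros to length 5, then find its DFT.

Original 2-point DFT: [-1, 5]
Zero-padded 5-point DFT provides frequency interpolation.

DFT_5([x, 0, ...]) = [-1, 1.0729+2.8532i, 4.4271+1.7634i, 4.4271-1.7634i, 1.0729-2.8532i]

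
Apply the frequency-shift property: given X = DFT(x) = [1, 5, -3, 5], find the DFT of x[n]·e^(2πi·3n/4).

Modulation property: DFT(ω_4^(-3n)·x[n]) = X[(k-3) mod 4], so circularly shift X by 3 positions.

X[k-3] = [5, -3, 5, 1]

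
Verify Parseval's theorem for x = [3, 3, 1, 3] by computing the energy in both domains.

Time domain:
Σ|x[n]|² = |3|² + |3|² + |1|² + |3|² = 28.0000

Frequency domain:
(1/4)Σ|X[k]|² = (1/4)(|10|² + |2|² + |-2|² + |2|²) = (1/4)·112.0000 = 28.0000

Both sides agree, confirming Parseval's theorem.

Σ|x[n]|² = (1/N)Σ|X[k]|² = 28.0000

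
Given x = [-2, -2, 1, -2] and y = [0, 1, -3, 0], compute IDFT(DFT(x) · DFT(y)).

(x ⊛ y)[n] = Σ(m=0 to 3) x[m] · y[(n-m) mod 4]

Computing each output sample:
(x ⊛ y)[0] = -5
(x ⊛ y)[1] = 4
(x ⊛ y)[2] = 4
(x ⊛ y)[3] = 7

x ⊛ y = [-5, 4, 4, 7]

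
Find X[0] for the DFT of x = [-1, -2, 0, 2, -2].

X[0] = Σ(n=0 to 4) x[n] · ω_5^0 = Σ x[n]
= (-1) + (-2) + (0) + (2) + (-2)

X[0] = -3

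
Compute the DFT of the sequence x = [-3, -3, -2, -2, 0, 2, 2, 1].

X[k] = Σ(n=0 to 7) x[n] · ω_8^(nk)
where ω_8 = e^(-2πi/8)

Computing each X[k]:
X[0] = -5
X[1] = -4.4142+9.6569i
X[2] = -3
X[3] = -1.5858+1.6569i
X[4] = -1
X[5] = -1.5858-1.6569i
X[6] = -3
X[7] = -4.4142-9.6569i

X = [-5, -4.4142+9.6569i, -3, -1.5858+1.6569i, -1, -1.5858-1.6569i, -3, -4.4142-9.6569i]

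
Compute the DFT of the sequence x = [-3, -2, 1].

X[k] = Σ(n=0 to 2) x[n] · ω_3^(nk)
where ω_3 = e^(-2πi/3)

Computing each X[k]:
X[0] = -4
X[1] = -2.5000+2.5981i
X[2] = -2.5000-2.5981i

X = [-4, -2.5000+2.5981i, -2.5000-2.5981i]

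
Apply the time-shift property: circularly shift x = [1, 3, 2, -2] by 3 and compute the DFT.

Time shift by 3: X_shifted[k] = ω_4^(3k) · X[k]
Shifted x = [3, 2, -2, 1]

DFT(x[n-3]) = [4, 5-1i, -2, 5+1i]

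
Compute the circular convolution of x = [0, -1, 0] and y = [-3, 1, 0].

(x ⊛ y)[n] = Σ(m=0 to 2) x[m] · y[(n-m) mod 3]

Computing each output sample:
(x ⊛ y)[0] = 0
(x ⊛ y)[1] = 3
(x ⊛ y)[2] = -1

x ⊛ y = [0, 3, -1]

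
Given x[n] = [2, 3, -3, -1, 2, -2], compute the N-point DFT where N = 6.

X[k] = Σ(n=0 to 5) x[n] · ω_6^(nk)
where ω_6 = e^(-2πi/6)

Computing each X[k]:
X[0] = 1
X[1] = 4
X[2] = 1.0000-8.6603i
X[3] = 1
X[4] = 1.0000+8.6603i
X[5] = 4

X = [1, 4, 1.0000-8.6603i, 1, 1.0000+8.6603i, 4]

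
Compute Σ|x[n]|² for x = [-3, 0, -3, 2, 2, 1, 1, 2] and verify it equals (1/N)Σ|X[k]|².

Time domain:
Σ|x[n]|² = |-3|² + |0|² + |-3|² + |2|² + |2|² + |1|² + |1|² + |2|² = 32.0000

Frequency domain:
(1/8)Σ|X[k]|² = (1/8)(|2|² + |-5.7071+4.7071i|² + |1+3i|² + |-4.2929-3.2929i|² + |-8|² + |-4.2929+3.2929i|² + |1-3i|² + |-5.7071-4.7071i|²) = (1/8)·256.0000 = 32.0000

Both sides agree, confirming Parseval's theorem.

Σ|x[n]|² = (1/N)Σ|X[k]|² = 32.0000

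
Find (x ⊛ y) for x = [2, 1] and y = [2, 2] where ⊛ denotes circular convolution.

(x ⊛ y)[n] = Σ(m=0 to 1) x[m] · y[(n-m) mod 2]

Computing each output sample:
(x ⊛ y)[0] = 6
(x ⊛ y)[1] = 6

x ⊛ y = [6, 6]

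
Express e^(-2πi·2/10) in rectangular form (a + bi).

ω_10^2 = e^(-2πi·2/10)
= cos(-2π·2/10) + i·sin(-2π·2/10)
= cos(-4π/10) + i·sin(-4π/10)

ω_10^2 = cos(-4π/10) + i·sin(-4π/10) = 0.3090-0.9511i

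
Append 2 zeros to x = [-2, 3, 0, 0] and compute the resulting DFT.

Original 4-point DFT: [1, -2-3i, -5, -2+3i]
Zero-padded 6-point DFT provides frequency interpolation.

DFT_6([x, 0, ...]) = [1, -0.5000-2.5981i, -3.5000-2.5981i, -5, -3.5000+2.5981i, -0.5000+2.5981i]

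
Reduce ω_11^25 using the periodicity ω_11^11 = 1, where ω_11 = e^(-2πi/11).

Since ω_11^11 = 1, powers reduce modulo 11.
25 mod 11 = 3
So ω_11^25 = ω_11^3 = e^(-2πi·3/11)

ω_11^25 = ω_11^3 = -0.1423-0.9898i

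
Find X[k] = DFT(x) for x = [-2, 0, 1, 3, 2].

X[k] = Σ(n=0 to 4) x[n] · ω_5^(nk)
where ω_5 = e^(-2πi/5)

Computing each X[k]:
X[0] = 4
X[1] = -4.6180+3.0777i
X[2] = -2.3820-0.7265i
X[3] = -2.3820+0.7265i
X[4] = -4.6180-3.0777i

X = [4, -4.6180+3.0777i, -2.3820-0.7265i, -2.3820+0.7265i, -4.6180-3.0777i]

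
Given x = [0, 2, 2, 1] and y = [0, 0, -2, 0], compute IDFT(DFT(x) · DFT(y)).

(x ⊛ y)[n] = Σ(m=0 to 3) x[m] · y[(n-m) mod 4]

Computing each output sample:
(x ⊛ y)[0] = -4
(x ⊛ y)[1] = -2
(x ⊛ y)[2] = 0
(x ⊛ y)[3] = -4

x ⊛ y = [-4, -2, 0, -4]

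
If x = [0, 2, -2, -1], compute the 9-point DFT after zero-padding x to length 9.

Original 4-point DFT: [-1, 2-3i, -3, 2+3i]
Zero-padded 9-point DFT provides frequency interpolation.

DFT_9([x, 0, ...]) = [-1, 1.6848+1.5501i, 2.7267-2.1516i, -1.0000-3.4641i, -2.9115-1.1036i, -2.9115+1.1036i, -1.0000+3.4641i, 2.7267+2.1516i, 1.6848-1.5501i]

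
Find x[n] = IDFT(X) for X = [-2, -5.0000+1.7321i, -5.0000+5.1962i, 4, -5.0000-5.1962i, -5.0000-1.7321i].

x[n] = (1/6) Σ(k=0 to 5) X[k] · e^(2πikn/6)

Computing each x[n]:
x[0] = -3
x[1] = -3
x[2] = 3
x[3] = -1
x[4] = 1
x[5] = 1

x = [-3, -3, 3, -1, 1, 1]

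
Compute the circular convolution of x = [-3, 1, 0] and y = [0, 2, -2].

(x ⊛ y)[n] = Σ(m=0 to 2) x[m] · y[(n-m) mod 3]

Computing each output sample:
(x ⊛ y)[0] = -2
(x ⊛ y)[1] = -6
(x ⊛ y)[2] = 8

x ⊛ y = [-2, -6, 8]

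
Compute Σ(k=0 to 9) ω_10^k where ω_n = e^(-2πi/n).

Sum of all nth roots of unity equals 0 for n > 1 (geometric series with r ≠ 1).

0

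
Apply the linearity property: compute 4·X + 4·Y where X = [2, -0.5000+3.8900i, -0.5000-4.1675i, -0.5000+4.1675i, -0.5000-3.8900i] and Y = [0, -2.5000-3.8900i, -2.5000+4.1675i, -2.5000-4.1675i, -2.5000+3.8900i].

By linearity: DFT(4x + 4y) = 4·DFT(x) + 4·DFT(y)
= 4·[2, -0.5000+3.8900i, -0.5000-4.1675i, -0.5000+4.1675i, -0.5000-3.8900i] + 4·[0, -2.5000-3.8900i, -2.5000+4.1675i, -2.5000-4.1675i, -2.5000+3.8900i]

Computing element-wise:
Z[0] = 4·(2) + 4·(0) = 8
Z[1] = 4·(-0.5000+3.8900i) + 4·(-2.5000-3.8900i) = -12
Z[2] = 4·(-0.5000-4.1675i) + 4·(-2.5000+4.1675i) = -12
Z[3] = 4·(-0.5000+4.1675i) + 4·(-2.5000-4.1675i) = -12
Z[4] = 4·(-0.5000-3.8900i) + 4·(-2.5000+3.8900i) = -12

DFT(4x + 4y) = 4·X + 4·Y = [8, -12, -12, -12, -12]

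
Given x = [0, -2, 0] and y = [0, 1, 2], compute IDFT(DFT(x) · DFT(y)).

(x ⊛ y)[n] = Σ(m=0 to 2) x[m] · y[(n-m) mod 3]

Computing each output sample:
(x ⊛ y)[0] = -4
(x ⊛ y)[1] = 0
(x ⊛ y)[2] = -2

x ⊛ y = [-4, 0, -2]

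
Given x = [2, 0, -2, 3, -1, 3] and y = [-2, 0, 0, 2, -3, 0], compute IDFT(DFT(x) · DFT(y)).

(x ⊛ y)[n] = Σ(m=0 to 5) x[m] · y[(n-m) mod 6]

Computing each output sample:
(x ⊛ y)[0] = 8
(x ⊛ y)[1] = -11
(x ⊛ y)[2] = 13
(x ⊛ y)[3] = -11
(x ⊛ y)[4] = -4
(x ⊛ y)[5] = -10

x ⊛ y = [8, -11, 13, -11, -4, -10]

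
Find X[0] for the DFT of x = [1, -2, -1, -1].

X[0] = Σ(n=0 to 3) x[n] · ω_4^0 = Σ x[n]
= (1) + (-2) + (-1) + (-1)

X[0] = -3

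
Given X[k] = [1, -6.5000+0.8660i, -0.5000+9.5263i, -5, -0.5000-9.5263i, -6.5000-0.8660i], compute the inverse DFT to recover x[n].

x[n] = (1/6) Σ(k=0 to 5) X[k] · e^(2πikn/6)

Computing each x[n]:
x[0] = -3
x[1] = -3
x[2] = 3
x[3] = 3
x[4] = -2
x[5] = 3

x = [-3, -3, 3, 3, -2, 3]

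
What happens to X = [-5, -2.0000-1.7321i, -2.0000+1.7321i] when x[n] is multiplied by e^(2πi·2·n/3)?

Modulation property: DFT(ω_3^(-2n)·x[n]) = X[(k-2) mod 3], so circularly shift X by 2 positions.

X[k-2] = [-2.0000-1.7321i, -2.0000+1.7321i, -5]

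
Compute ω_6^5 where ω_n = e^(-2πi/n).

ω_6^5 = e^(-2πi·5/6)
= cos(-2π·5/6) + i·sin(-2π·5/6)
= cos(-10π/6) + i·sin(-10π/6)

ω_6^5 = cos(-10π/6) + i·sin(-10π/6) = 0.5000+0.8660i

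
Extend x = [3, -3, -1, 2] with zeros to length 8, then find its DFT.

Original 4-point DFT: [1, 4+5i, 3, 4-5i]
Zero-padded 8-point DFT provides frequency interpolation.

DFT_8([x, 0, ...]) = [1, -0.5355+1.7071i, 4+5i, 6.5355-0.2929i, 3, 6.5355+0.2929i, 4-5i, -0.5355-1.7071i]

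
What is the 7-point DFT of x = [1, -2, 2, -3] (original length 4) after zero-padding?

Original 4-point DFT: [-2, -1-1i, 8, -1+1i]
Zero-padded 7-point DFT provides frequency interpolation.

DFT_7([x, 0, ...]) = [-2, 2.0109+0.9155i, -2.2274+0.4721i, 4.7165+5.3562i, 4.7165-5.3562i, -2.2274-0.4721i, 2.0109-0.9155i]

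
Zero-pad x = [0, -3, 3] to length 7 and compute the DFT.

Original 3-point DFT: [0, 5.1962i, -5.1962i]
Zero-padded 7-point DFT provides frequency interpolation.

DFT_7([x, 0, ...]) = [0, -2.5380-0.5793i, -2.0353+4.2264i, 4.5734+3.6471i, 4.5734-3.6471i, -2.0353-4.2264i, -2.5380+0.5793i]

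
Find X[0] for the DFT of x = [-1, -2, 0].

X[0] = Σ(n=0 to 2) x[n] · ω_3^0 = Σ x[n]
= (-1) + (-2) + (0)

X[0] = -3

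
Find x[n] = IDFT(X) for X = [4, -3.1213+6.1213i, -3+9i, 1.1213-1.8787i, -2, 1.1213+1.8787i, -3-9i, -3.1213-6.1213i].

x[n] = (1/8) Σ(k=0 to 7) X[k] · e^(2πikn/8)

Computing each x[n]:
x[0] = -1
x[1] = -3
x[2] = -1
x[3] = 3
x[4] = 0
x[5] = 0
x[6] = 3
x[7] = 3

x = [-1, -3, -1, 3, 0, 0, 3, 3]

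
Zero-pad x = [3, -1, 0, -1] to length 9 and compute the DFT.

Original 4-point DFT: [1, 3, 5, 3]
Zero-padded 9-point DFT provides frequency interpolation.

DFT_9([x, 0, ...]) = [1, 2.7340+1.5088i, 3.3264+0.1188i, 2.5000+0.8660i, 4.4397+1.2080i, 4.4397-1.2080i, 2.5000-0.8660i, 3.3264-0.1188i, 2.7340-1.5088i]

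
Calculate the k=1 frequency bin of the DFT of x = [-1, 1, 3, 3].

X[1] = Σ(n=0 to 3) x[n] · ω_4^(1n) where ω_4 = e^(-2πi/4)
= (-1)·ω_4^0 + (1)·ω_4^1 + (3)·ω_4^2 + (3)·ω_4^3

X[1] = -4+2i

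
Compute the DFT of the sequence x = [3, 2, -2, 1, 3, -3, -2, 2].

X[k] = Σ(n=0 to 7) x[n] · ω_8^(nk)
where ω_8 = e^(-2πi/8)

Computing each X[k]:
X[0] = 4
X[1] = 4.2426-2.8284i
X[2] = 10+4i
X[3] = -4.2426-2.8284i
X[4] = 0
X[5] = -4.2426+2.8284i
X[6] = 10-4i
X[7] = 4.2426+2.8284i

X = [4, 4.2426-2.8284i, 10+4i, -4.2426-2.8284i, 0, -4.2426+2.8284i, 10-4i, 4.2426+2.8284i]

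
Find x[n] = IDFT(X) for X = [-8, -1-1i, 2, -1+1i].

x[n] = (1/4) Σ(k=0 to 3) X[k] · e^(2πikn/4)

Computing each x[n]:
x[0] = -2
x[1] = -2
x[2] = -1
x[3] = -3

x = [-2, -2, -1, -3]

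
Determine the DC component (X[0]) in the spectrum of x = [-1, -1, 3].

X[0] = Σ(n=0 to 2) x[n] · ω_3^0 = Σ x[n]
= (-1) + (-1) + (3)

X[0] = 1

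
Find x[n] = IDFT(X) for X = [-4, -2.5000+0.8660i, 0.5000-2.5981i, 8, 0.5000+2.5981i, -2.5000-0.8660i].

x[n] = (1/6) Σ(k=0 to 5) X[k] · e^(2πikn/6)

Computing each x[n]:
x[0] = 0
x[1] = -2
x[2] = 0
x[3] = -1
x[4] = 2
x[5] = -3

x = [0, -2, 0, -1, 2, -3]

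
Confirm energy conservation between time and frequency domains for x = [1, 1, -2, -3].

Time domain:
Σ|x[n]|² = |1|² + |1|² + |-2|² + |-3|² = 15.0000

Frequency domain:
(1/4)Σ|X[k]|² = (1/4)(|-3|² + |3-4i|² + |1|² + |3+4i|²) = (1/4)·60.0000 = 15.0000

Both sides agree, confirming Parseval's theorem.

Σ|x[n]|² = (1/N)Σ|X[k]|² = 15.0000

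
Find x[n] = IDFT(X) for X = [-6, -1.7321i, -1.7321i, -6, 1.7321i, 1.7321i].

x[n] = (1/6) Σ(k=0 to 5) X[k] · e^(2πikn/6)

Computing each x[n]:
x[0] = -2
x[1] = 1
x[2] = -2
x[3] = 0
x[4] = -2
x[5] = -1

x = [-2, 1, -2, 0, -2, -1]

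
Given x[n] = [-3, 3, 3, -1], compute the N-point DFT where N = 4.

X[k] = Σ(n=0 to 3) x[n] · ω_4^(nk)
where ω_4 = e^(-2πi/4)

Computing each X[k]:
X[0] = 2
X[1] = -6-4i
X[2] = -2
X[3] = -6+4i

X = [2, -6-4i, -2, -6+4i]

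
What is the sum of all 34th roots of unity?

Sum of all nth roots of unity equals 0 for n > 1 (geometric series with r ≠ 1).

0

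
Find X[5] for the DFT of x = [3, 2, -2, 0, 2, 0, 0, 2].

X[5] = Σ(n=0 to 7) x[n] · ω_8^(5n) where ω_8 = e^(-2πi/8)
= (3)·ω_8^0 + (2)·ω_8^5 + (-2)·ω_8^10 + (0)·ω_8^15 + (2)·ω_8^20 + (0)·ω_8^25 + (0)·ω_8^30 + (2)·ω_8^35

X[5] = -1.8284+2.0000i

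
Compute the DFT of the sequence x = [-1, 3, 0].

X[k] = Σ(n=0 to 2) x[n] · ω_3^(nk)
where ω_3 = e^(-2πi/3)

Computing each X[k]:
X[0] = 2
X[1] = -2.5000-2.5981i
X[2] = -2.5000+2.5981i

X = [2, -2.5000-2.5981i, -2.5000+2.5981i]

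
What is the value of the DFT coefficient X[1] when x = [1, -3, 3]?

X[1] = Σ(n=0 to 2) x[n] · ω_3^(1n) where ω_3 = e^(-2πi/3)
= (1)·ω_3^0 + (-3)·ω_3^1 + (3)·ω_3^2

X[1] = 1.0000+5.1962i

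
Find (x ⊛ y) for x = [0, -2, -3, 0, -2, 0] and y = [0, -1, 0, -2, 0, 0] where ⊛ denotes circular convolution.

(x ⊛ y)[n] = Σ(m=0 to 5) x[m] · y[(n-m) mod 6]

Computing each output sample:
(x ⊛ y)[0] = 0
(x ⊛ y)[1] = 4
(x ⊛ y)[2] = 2
(x ⊛ y)[3] = 3
(x ⊛ y)[4] = 4
(x ⊛ y)[5] = 8

x ⊛ y = [0, 4, 2, 3, 4, 8]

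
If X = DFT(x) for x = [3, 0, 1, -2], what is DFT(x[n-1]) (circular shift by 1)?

Time shift by 1: X_shifted[k] = ω_4^(1k) · X[k]
Shifted x = [-2, 3, 0, 1]

DFT(x[n-1]) = [2, -2-2i, -6, -2+2i]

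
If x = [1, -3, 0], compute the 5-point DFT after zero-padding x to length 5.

Original 3-point DFT: [-2, 2.5000+2.5981i, 2.5000-2.5981i]
Zero-padded 5-point DFT provides frequency interpolation.

DFT_5([x, 0, ...]) = [-2, 0.0729+2.8532i, 3.4271+1.7634i, 3.4271-1.7634i, 0.0729-2.8532i]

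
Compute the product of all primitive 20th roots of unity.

The primitive 20th roots of unity are ω_20^k for k coprime to 20: k ∈ {1, 3, 7, 9, 11, 13, 17, 19}
Their product equals the constant term of the cyclotomic polynomial Φ_20(x) up to sign.
For n ≥ 3, the product of all primitive nth roots of unity is 1. (For n=1 it is 1; for n=2 it is -1.)

1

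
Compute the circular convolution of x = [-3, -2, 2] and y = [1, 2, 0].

(x ⊛ y)[n] = Σ(m=0 to 2) x[m] · y[(n-m) mod 3]

Computing each output sample:
(x ⊛ y)[0] = 1
(x ⊛ y)[1] = -8
(x ⊛ y)[2] = -2

x ⊛ y = [1, -8, -2]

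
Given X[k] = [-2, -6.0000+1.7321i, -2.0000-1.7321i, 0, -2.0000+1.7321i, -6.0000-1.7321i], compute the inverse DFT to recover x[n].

x[n] = (1/6) Σ(k=0 to 5) X[k] · e^(2πikn/6)

Computing each x[n]:
x[0] = -3
x[1] = -1
x[2] = 0
x[3] = 1
x[4] = 2
x[5] = -1

x = [-3, -1, 0, 1, 2, -1]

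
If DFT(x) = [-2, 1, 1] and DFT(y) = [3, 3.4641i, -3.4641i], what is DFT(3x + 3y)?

By linearity: DFT(3x + 3y) = 3·DFT(x) + 3·DFT(y)
= 3·[-2, 1, 1] + 3·[3, 3.4641i, -3.4641i]

Computing element-wise:
Z[0] = 3·(-2) + 3·(3) = 3
Z[1] = 3·(1) + 3·(3.4641i) = 3.0000+10.3923i
Z[2] = 3·(1) + 3·(-3.4641i) = 3.0000-10.3923i

DFT(3x + 3y) = 3·X + 3·Y = [3, 3.0000+10.3923i, 3.0000-10.3923i]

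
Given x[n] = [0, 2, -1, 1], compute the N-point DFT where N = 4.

X[k] = Σ(n=0 to 3) x[n] · ω_4^(nk)
where ω_4 = e^(-2πi/4)

Computing each X[k]:
X[0] = 2
X[1] = 1-1i
X[2] = -4
X[3] = 1+1i

X = [2, 1-1i, -4, 1+1i]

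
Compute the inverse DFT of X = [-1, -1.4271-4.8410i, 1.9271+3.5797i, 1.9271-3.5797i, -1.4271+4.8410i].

x[n] = (1/5) Σ(k=0 to 4) X[k] · e^(2πikn/5)

Computing each x[n]:
x[0] = 0
x[1] = 0
x[2] = 3
x[3] = -2
x[4] = -2

x = [0, 0, 3, -2, -2]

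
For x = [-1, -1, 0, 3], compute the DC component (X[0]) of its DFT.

X[0] = Σ(n=0 to 3) x[n] · ω_4^0 = Σ x[n]
= (-1) + (-1) + (0) + (3)

X[0] = 1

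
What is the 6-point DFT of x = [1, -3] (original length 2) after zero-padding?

Original 2-point DFT: [-2, 4]
Zero-padded 6-point DFT provides frequency interpolation.

DFT_6([x, 0, ...]) = [-2, -0.5000+2.5981i, 2.5000+2.5981i, 4, 2.5000-2.5981i, -0.5000-2.5981i]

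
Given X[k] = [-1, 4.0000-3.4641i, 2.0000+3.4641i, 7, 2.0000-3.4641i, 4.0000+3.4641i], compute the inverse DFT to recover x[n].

x[n] = (1/6) Σ(k=0 to 5) X[k] · e^(2πikn/6)

Computing each x[n]:
x[0] = 3
x[1] = -1
x[2] = 2
x[3] = -2
x[4] = -2
x[5] = -1

x = [3, -1, 2, -2, -2, -1]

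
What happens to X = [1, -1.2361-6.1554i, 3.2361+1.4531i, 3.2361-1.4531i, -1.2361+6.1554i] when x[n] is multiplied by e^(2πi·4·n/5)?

Modulation property: DFT(ω_5^(-4n)·x[n]) = X[(k-4) mod 5], so circularly shift X by 4 positions.

X[k-4] = [-1.2361-6.1554i, 3.2361+1.4531i, 3.2361-1.4531i, -1.2361+6.1554i, 1]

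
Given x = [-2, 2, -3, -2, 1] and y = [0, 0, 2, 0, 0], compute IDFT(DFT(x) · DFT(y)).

(x ⊛ y)[n] = Σ(m=0 to 4) x[m] · y[(n-m) mod 5]

Computing each output sample:
(x ⊛ y)[0] = -4
(x ⊛ y)[1] = 2
(x ⊛ y)[2] = -4
(x ⊛ y)[3] = 4
(x ⊛ y)[4] = -6

x ⊛ y = [-4, 2, -4, 4, -6]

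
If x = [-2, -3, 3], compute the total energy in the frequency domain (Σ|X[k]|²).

Parseval: Σ|x[n]|² = (1/N)Σ|X[k]|², so Σ|X[k]|² = N·Σ|x[n]|² = 3·22.0000

Σ|X[k]|² = N·Σ|x[n]|² = 3·22.0000 = 66.0000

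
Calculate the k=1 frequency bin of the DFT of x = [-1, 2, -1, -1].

X[1] = Σ(n=0 to 3) x[n] · ω_4^(1n) where ω_4 = e^(-2πi/4)
= (-1)·ω_4^0 + (2)·ω_4^1 + (-1)·ω_4^2 + (-1)·ω_4^3

X[1] = -3i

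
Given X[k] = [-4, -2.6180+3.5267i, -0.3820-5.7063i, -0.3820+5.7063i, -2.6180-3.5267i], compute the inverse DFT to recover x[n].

x[n] = (1/5) Σ(k=0 to 4) X[k] · e^(2πikn/5)

Computing each x[n]:
x[0] = -2
x[1] = -1
x[2] = -3
x[3] = 3
x[4] = -1

x = [-2, -1, -3, 3, -1]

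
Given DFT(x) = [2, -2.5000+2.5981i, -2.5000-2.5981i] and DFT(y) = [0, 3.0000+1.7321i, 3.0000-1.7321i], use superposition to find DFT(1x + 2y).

By linearity: DFT(1x + 2y) = 1·DFT(x) + 2·DFT(y)
= 1·[2, -2.5000+2.5981i, -2.5000-2.5981i] + 2·[0, 3.0000+1.7321i, 3.0000-1.7321i]

Computing element-wise:
Z[0] = 1·(2) + 2·(0) = 2
Z[1] = 1·(-2.5000+2.5981i) + 2·(3.0000+1.7321i) = 3.5000+6.0623i
Z[2] = 1·(-2.5000-2.5981i) + 2·(3.0000-1.7321i) = 3.5000-6.0623i

DFT(1x + 2y) = 1·X + 2·Y = [2, 3.5000+6.0623i, 3.5000-6.0623i]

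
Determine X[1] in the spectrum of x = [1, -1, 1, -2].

X[1] = Σ(n=0 to 3) x[n] · ω_4^(1n) where ω_4 = e^(-2πi/4)
= (1)·ω_4^0 + (-1)·ω_4^1 + (1)·ω_4^2 + (-2)·ω_4^3

X[1] = -1i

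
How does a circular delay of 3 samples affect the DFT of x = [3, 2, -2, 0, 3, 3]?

Time shift by 3: X_shifted[k] = ω_6^(3k) · X[k]
Shifted x = [0, 3, 3, 3, 2, -2]

DFT(x[n-3]) = [9, -5.0000-5.1962i, -3.4641i, 1, 3.4641i, -5.0000+5.1962i]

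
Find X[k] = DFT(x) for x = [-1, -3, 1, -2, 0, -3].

X[k] = Σ(n=0 to 5) x[n] · ω_6^(nk)
where ω_6 = e^(-2πi/6)

Computing each X[k]:
X[0] = -8
X[1] = -2.5000-0.8660i
X[2] = -0.5000+0.8660i
X[3] = 8
X[4] = -0.5000-0.8660i
X[5] = -2.5000+0.8660i

X = [-8, -2.5000-0.8660i, -0.5000+0.8660i, 8, -0.5000-0.8660i, -2.5000+0.8660i]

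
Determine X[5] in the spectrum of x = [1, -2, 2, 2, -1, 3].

X[5] = Σ(n=0 to 5) x[n] · ω_6^(5n) where ω_6 = e^(-2πi/6)
= (1)·ω_6^0 + (-2)·ω_6^5 + (2)·ω_6^10 + (2)·ω_6^15 + (-1)·ω_6^20 + (3)·ω_6^25

X[5] = -1.0000-1.7321i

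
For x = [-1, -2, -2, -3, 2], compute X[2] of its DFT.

X[2] = Σ(n=0 to 4) x[n] · ω_5^(2n) where ω_5 = e^(-2πi/5)
= (-1)·ω_5^0 + (-2)·ω_5^2 + (-2)·ω_5^4 + (-3)·ω_5^6 + (2)·ω_5^8

X[2] = -2.5451+3.3022i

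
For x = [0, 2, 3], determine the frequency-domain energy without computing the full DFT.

Parseval: Σ|x[n]|² = (1/N)Σ|X[k]|², so Σ|X[k]|² = N·Σ|x[n]|² = 3·13.0000

Σ|X[k]|² = N·Σ|x[n]|² = 3·13.0000 = 39.0000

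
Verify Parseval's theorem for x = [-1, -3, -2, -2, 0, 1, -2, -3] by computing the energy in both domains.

Time domain:
Σ|x[n]|² = |-1|² + |-3|² + |-2|² + |-2|² + |0|² + |1|² + |-2|² + |-3|² = 32.0000

Frequency domain:
(1/8)Σ|X[k]|² = (1/8)(|-12|² + |-4.5355+2.1213i|² + |3-3i|² + |2.5355+2.1213i|² + |2|² + |2.5355-2.1213i|² + |3+3i|² + |-4.5355-2.1213i|²) = (1/8)·256.0000 = 32.0000

Both sides agree, confirming Parseval's theorem.

Σ|x[n]|² = (1/N)Σ|X[k]|² = 32.0000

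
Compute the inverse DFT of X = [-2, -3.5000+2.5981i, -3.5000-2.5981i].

x[n] = (1/3) Σ(k=0 to 2) X[k] · e^(2πikn/3)

Computing each x[n]:
x[0] = -3
x[1] = -1
x[2] = 2

x = [-3, -1, 2]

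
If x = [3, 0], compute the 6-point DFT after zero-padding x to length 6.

Original 2-point DFT: [3, 3]
Zero-padded 6-point DFT provides frequency interpolation.

DFT_6([x, 0, ...]) = [3, 3, 3, 3, 3, 3]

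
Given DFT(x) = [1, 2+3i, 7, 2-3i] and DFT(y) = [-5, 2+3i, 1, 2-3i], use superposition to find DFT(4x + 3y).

By linearity: DFT(4x + 3y) = 4·DFT(x) + 3·DFT(y)
= 4·[1, 2+3i, 7, 2-3i] + 3·[-5, 2+3i, 1, 2-3i]

Computing element-wise:
Z[0] = 4·(1) + 3·(-5) = -11
Z[1] = 4·(2+3i) + 3·(2+3i) = 14+21i
Z[2] = 4·(7) + 3·(1) = 31
Z[3] = 4·(2-3i) + 3·(2-3i) = 14-21i

DFT(4x + 3y) = 4·X + 3·Y = [-11, 14+21i, 31, 14-21i]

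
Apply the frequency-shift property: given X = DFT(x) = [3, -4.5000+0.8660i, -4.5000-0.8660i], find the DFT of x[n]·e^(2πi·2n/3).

Modulation property: DFT(ω_3^(-2n)·x[n]) = X[(k-2) mod 3], so circularly shift X by 2 positions.

X[k-2] = [-4.5000+0.8660i, -4.5000-0.8660i, 3]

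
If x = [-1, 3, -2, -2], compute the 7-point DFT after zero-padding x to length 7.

Original 4-point DFT: [-2, 1-5i, -4, 1+5i]
Zero-padded 7-point DFT provides frequency interpolation.

DFT_7([x, 0, ...]) = [-2, 3.1174+0.4721i, -1.1126-5.3562i, -4.5048-0.9155i, -4.5048+0.9155i, -1.1126+5.3562i, 3.1174-0.4721i]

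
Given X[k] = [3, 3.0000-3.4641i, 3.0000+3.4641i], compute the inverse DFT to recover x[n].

x[n] = (1/3) Σ(k=0 to 2) X[k] · e^(2πikn/3)

Computing each x[n]:
x[0] = 3
x[1] = 2
x[2] = -2

x = [3, 2, -2]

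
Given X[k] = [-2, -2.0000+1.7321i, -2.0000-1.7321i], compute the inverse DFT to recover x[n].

x[n] = (1/3) Σ(k=0 to 2) X[k] · e^(2πikn/3)

Computing each x[n]:
x[0] = -2
x[1] = -1
x[2] = 1

x = [-2, -1, 1]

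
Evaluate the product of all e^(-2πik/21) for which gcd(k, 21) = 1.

The primitive 21st roots of unity are ω_21^k for k coprime to 21: k ∈ {1, 2, 4, 5, 8, 10, 11, 13, 16, 17, 19, 20}
Their product equals the constant term of the cyclotomic polynomial Φ_21(x) up to sign.
For n ≥ 3, the product of all primitive nth roots of unity is 1. (For n=1 it is 1; for n=2 it is -1.)

1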